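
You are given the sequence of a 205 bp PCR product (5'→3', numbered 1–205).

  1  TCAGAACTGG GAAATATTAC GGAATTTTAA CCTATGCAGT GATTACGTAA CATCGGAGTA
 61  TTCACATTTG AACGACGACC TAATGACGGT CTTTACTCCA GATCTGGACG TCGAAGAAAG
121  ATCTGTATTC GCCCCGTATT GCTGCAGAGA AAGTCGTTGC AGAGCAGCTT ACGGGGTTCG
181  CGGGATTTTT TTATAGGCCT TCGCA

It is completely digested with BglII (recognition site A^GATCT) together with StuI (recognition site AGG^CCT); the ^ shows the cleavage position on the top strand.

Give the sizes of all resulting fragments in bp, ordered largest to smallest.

100, 78, 19, 8 bp

BglII sites (AGATCT) start at positions 100, 119.
BglII cuts after the first base of each site, so after positions 100, 119.
The StuI site (AGGCCT) starts at position 195.
StuI cuts after base 3 of each site, so after position 197.
Combined cut positions: 100, 119, 197.
Linear molecule, 3 cuts → 4 fragments:
  1–100 → 100 bp
  101–119 → 19 bp
  120–197 → 78 bp
  198–205 → 8 bp
Sorted largest to smallest: 100, 78, 19, 8 bp.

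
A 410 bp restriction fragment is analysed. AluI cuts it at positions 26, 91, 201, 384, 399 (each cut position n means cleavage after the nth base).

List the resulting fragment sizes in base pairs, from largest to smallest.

183, 110, 65, 26, 15, 11 bp

Linear molecule, 5 cuts → 6 fragments:
  26 − 0 = 26 bp
  91 − 26 = 65 bp
  201 − 91 = 110 bp
  384 − 201 = 183 bp
  399 − 384 = 15 bp
  410 − 399 = 11 bp
Sorted largest to smallest: 183, 110, 65, 26, 15, 11 bp.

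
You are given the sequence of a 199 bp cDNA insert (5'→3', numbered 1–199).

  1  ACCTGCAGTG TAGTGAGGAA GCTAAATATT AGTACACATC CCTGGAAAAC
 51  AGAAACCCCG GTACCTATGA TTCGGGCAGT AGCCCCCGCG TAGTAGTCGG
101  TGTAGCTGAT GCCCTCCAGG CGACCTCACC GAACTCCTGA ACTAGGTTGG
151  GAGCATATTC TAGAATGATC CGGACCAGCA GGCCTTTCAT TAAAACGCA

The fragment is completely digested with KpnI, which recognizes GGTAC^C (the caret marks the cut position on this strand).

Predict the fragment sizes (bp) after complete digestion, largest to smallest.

The KpnI site (GGTACC) starts at position 60.
KpnI cuts after base 5 of each site (before the last base), so after position 64.
Linear molecule, 1 cut → 2 fragments:
  1–64 → 64 bp
  65–199 → 135 bp
Sorted largest to smallest: 135, 64 bp.

135, 64 bp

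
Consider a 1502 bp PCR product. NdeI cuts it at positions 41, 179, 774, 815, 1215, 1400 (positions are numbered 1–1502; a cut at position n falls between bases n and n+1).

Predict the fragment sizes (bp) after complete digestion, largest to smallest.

Linear molecule, 6 cuts → 7 fragments:
  41 − 0 = 41 bp
  179 − 41 = 138 bp
  774 − 179 = 595 bp
  815 − 774 = 41 bp
  1215 − 815 = 400 bp
  1400 − 1215 = 185 bp
  1502 − 1400 = 102 bp
Sorted largest to smallest: 595, 400, 185, 138, 102, 41, 41 bp.

595, 400, 185, 138, 102, 41, 41 bp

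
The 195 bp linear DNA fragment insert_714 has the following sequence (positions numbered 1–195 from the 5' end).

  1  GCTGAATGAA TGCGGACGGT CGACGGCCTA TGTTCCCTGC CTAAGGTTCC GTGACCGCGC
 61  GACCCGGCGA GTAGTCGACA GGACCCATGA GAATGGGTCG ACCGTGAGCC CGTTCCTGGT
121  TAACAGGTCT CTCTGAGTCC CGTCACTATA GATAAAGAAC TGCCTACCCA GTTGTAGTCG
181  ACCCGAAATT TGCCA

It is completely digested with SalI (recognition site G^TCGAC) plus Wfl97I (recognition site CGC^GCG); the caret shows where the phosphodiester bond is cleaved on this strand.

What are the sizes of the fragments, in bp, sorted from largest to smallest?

SalI sites (GTCGAC) start at positions 19, 74, 97, 177.
SalI cuts after the first base of each site, so after positions 19, 74, 97, 177.
The Wfl97I site (CGCGCG) starts at position 56.
Wfl97I cuts after base 3 of each site, so after position 58.
Combined cut positions: 19, 58, 74, 97, 177.
Linear molecule, 5 cuts → 6 fragments:
  1–19 → 19 bp
  20–58 → 39 bp
  59–74 → 16 bp
  75–97 → 23 bp
  98–177 → 80 bp
  178–195 → 18 bp
Sorted largest to smallest: 80, 39, 23, 19, 18, 16 bp.

80, 39, 23, 19, 18, 16 bp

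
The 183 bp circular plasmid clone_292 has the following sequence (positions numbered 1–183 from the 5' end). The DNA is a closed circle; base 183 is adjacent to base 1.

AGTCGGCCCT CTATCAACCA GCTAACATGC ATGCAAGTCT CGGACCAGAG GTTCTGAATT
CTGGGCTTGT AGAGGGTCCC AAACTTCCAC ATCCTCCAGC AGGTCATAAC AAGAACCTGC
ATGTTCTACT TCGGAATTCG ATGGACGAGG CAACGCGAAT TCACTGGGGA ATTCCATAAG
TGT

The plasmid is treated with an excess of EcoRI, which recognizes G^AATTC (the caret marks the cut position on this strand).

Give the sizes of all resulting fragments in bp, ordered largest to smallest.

78, 70, 23, 12 bp

EcoRI sites (GAATTC) start at positions 56, 134, 157, 169.
EcoRI cuts after the first base of each site, so after positions 56, 134, 157, 169.
Circular molecule, 4 cuts → 4 fragments:
  57–134 → 78 bp
  135–157 → 23 bp
  158–169 → 12 bp
  170–183 then 1–56 → 14 + 56 = 70 bp
Sorted largest to smallest: 78, 70, 23, 12 bp.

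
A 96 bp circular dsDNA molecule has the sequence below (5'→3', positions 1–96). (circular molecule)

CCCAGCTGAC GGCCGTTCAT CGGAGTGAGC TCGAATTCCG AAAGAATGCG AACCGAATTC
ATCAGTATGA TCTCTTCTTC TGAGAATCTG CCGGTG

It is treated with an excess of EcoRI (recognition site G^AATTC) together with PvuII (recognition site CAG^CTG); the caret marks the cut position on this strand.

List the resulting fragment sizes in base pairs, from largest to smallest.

46, 28, 22 bp

EcoRI sites (GAATTC) start at positions 33, 55.
EcoRI cuts after the first base of each site, so after positions 33, 55.
The PvuII site (CAGCTG) starts at position 3.
PvuII cuts after base 3 of each site, so after position 5.
Combined cut positions: 5, 33, 55.
Circular molecule, 3 cuts → 3 fragments:
  6–33 → 28 bp
  34–55 → 22 bp
  56–96 then 1–5 → 41 + 5 = 46 bp
Sorted largest to smallest: 46, 28, 22 bp.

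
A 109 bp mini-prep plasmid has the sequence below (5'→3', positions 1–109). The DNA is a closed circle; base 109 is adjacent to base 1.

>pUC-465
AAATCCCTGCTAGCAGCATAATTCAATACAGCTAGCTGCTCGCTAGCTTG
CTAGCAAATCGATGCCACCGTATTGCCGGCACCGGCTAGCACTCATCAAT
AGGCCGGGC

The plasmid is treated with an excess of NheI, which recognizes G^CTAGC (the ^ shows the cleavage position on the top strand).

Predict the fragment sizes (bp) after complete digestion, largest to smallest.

NheI sites (GCTAGC) start at positions 9, 31, 42, 50, 85.
NheI cuts after the first base of each site, so after positions 9, 31, 42, 50, 85.
Circular molecule, 5 cuts → 5 fragments:
  10–31 → 22 bp
  32–42 → 11 bp
  43–50 → 8 bp
  51–85 → 35 bp
  86–109 then 1–9 → 24 + 9 = 33 bp
Sorted largest to smallest: 35, 33, 22, 11, 8 bp.

35, 33, 22, 11, 8 bp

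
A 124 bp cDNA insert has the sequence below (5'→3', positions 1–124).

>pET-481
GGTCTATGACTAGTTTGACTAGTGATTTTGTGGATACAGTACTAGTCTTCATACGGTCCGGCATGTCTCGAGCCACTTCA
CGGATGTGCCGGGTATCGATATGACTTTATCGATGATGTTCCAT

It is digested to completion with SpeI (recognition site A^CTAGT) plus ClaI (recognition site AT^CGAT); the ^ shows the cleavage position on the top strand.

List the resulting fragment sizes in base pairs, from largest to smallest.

SpeI sites (ACTAGT) start at positions 9, 18, 41.
SpeI cuts after the first base of each site, so after positions 9, 18, 41.
ClaI sites (ATCGAT) start at positions 95, 109.
ClaI cuts after base 2 of each site, so after positions 96, 110.
Combined cut positions: 9, 18, 41, 96, 110.
Linear molecule, 5 cuts → 6 fragments:
  1–9 → 9 bp
  10–18 → 9 bp
  19–41 → 23 bp
  42–96 → 55 bp
  97–110 → 14 bp
  111–124 → 14 bp
Sorted largest to smallest: 55, 23, 14, 14, 9, 9 bp.

55, 23, 14, 14, 9, 9 bp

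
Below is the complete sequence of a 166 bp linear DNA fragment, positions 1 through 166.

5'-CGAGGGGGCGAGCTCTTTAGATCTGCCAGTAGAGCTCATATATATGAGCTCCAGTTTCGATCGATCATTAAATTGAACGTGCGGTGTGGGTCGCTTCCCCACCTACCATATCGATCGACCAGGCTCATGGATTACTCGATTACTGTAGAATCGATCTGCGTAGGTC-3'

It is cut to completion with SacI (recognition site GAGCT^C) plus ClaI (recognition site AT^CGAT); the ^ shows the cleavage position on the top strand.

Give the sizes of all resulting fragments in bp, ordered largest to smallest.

50, 40, 22, 15, 14, 14, 11 bp

SacI sites (GAGCTC) start at positions 10, 32, 46.
SacI cuts after base 5 of each site (before the last base), so after positions 14, 36, 50.
ClaI sites (ATCGAT) start at positions 60, 110, 150.
ClaI cuts after base 2 of each site, so after positions 61, 111, 151.
Combined cut positions: 14, 36, 50, 61, 111, 151.
Linear molecule, 6 cuts → 7 fragments:
  1–14 → 14 bp
  15–36 → 22 bp
  37–50 → 14 bp
  51–61 → 11 bp
  62–111 → 50 bp
  112–151 → 40 bp
  152–166 → 15 bp
Sorted largest to smallest: 50, 40, 22, 15, 14, 14, 11 bp.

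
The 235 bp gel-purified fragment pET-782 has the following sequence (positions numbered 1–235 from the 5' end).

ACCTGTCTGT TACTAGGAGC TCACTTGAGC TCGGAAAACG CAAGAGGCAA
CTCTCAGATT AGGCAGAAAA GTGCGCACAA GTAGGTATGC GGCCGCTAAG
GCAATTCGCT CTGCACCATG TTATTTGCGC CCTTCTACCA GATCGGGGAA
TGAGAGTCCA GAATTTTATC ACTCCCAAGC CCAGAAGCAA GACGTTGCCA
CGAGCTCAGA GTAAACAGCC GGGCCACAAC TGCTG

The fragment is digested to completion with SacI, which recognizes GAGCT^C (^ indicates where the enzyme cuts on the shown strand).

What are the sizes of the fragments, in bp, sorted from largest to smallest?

SacI sites (GAGCTC) start at positions 17, 27, 202.
SacI cuts after base 5 of each site (before the last base), so after positions 21, 31, 206.
Linear molecule, 3 cuts → 4 fragments:
  1–21 → 21 bp
  22–31 → 10 bp
  32–206 → 175 bp
  207–235 → 29 bp
Sorted largest to smallest: 175, 29, 21, 10 bp.

175, 29, 21, 10 bp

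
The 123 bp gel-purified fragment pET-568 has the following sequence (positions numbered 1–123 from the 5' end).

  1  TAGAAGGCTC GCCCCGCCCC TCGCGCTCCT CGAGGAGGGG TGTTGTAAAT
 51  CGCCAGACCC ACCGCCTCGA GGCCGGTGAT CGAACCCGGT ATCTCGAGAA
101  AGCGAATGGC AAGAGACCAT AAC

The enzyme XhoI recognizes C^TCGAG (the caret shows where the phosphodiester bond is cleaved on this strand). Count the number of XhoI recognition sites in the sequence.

CTCGAG occurs starting at positions 29, 66, 93.
XhoI cuts at 3 sites.

3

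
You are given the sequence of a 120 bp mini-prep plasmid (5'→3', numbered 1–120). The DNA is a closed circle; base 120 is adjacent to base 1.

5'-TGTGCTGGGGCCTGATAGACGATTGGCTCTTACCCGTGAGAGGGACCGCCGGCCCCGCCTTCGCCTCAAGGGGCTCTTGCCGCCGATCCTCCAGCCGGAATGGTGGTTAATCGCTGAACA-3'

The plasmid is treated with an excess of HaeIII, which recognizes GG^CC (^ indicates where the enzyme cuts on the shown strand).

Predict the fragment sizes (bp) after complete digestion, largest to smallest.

78, 42 bp

HaeIII sites (GGCC) start at positions 9, 51.
HaeIII cuts after base 2 of each site, so after positions 10, 52.
Circular molecule, 2 cuts → 2 fragments:
  11–52 → 42 bp
  53–120 then 1–10 → 68 + 10 = 78 bp
Sorted largest to smallest: 78, 42 bp.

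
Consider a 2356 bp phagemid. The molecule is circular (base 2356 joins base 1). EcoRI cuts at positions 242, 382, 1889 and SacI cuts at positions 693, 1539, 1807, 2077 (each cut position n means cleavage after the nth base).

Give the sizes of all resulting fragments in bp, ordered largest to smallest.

846, 521, 311, 268, 188, 140, 82 bp

Combined cut positions (sorted): 242, 382, 693, 1539, 1807, 1889, 2077.
Circular molecule, 7 cuts → 7 fragments:
  382 − 242 = 140 bp
  693 − 382 = 311 bp
  1539 − 693 = 846 bp
  1807 − 1539 = 268 bp
  1889 − 1807 = 82 bp
  2077 − 1889 = 188 bp
  wrap: 2356 − 2077 + 242 = 521 bp
Sorted largest to smallest: 846, 521, 311, 268, 188, 140, 82 bp.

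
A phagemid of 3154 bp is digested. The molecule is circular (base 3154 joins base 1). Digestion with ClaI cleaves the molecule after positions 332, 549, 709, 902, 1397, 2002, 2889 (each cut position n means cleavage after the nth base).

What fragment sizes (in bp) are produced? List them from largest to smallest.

Circular molecule, 7 cuts → 7 fragments:
  549 − 332 = 217 bp
  709 − 549 = 160 bp
  902 − 709 = 193 bp
  1397 − 902 = 495 bp
  2002 − 1397 = 605 bp
  2889 − 2002 = 887 bp
  wrap: 3154 − 2889 + 332 = 597 bp
Sorted largest to smallest: 887, 605, 597, 495, 217, 193, 160 bp.

887, 605, 597, 495, 217, 193, 160 bp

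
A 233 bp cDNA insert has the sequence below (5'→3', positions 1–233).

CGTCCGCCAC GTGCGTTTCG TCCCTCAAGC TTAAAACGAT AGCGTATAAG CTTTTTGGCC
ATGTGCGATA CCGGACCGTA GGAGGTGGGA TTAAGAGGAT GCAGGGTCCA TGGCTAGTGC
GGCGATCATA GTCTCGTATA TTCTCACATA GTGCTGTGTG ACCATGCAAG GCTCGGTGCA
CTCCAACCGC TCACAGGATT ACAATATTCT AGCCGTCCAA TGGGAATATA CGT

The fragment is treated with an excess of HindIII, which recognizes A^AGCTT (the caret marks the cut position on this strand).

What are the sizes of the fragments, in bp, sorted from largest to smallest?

185, 27, 21 bp

HindIII sites (AAGCTT) start at positions 27, 48.
HindIII cuts after the first base of each site, so after positions 27, 48.
Linear molecule, 2 cuts → 3 fragments:
  1–27 → 27 bp
  28–48 → 21 bp
  49–233 → 185 bp
Sorted largest to smallest: 185, 27, 21 bp.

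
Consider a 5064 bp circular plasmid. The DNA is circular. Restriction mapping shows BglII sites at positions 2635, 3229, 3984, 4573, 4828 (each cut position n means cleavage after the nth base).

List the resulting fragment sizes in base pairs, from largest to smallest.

2871, 755, 594, 589, 255 bp

Circular molecule, 5 cuts → 5 fragments:
  3229 − 2635 = 594 bp
  3984 − 3229 = 755 bp
  4573 − 3984 = 589 bp
  4828 − 4573 = 255 bp
  wrap: 5064 − 4828 + 2635 = 2871 bp
Sorted largest to smallest: 2871, 755, 594, 589, 255 bp.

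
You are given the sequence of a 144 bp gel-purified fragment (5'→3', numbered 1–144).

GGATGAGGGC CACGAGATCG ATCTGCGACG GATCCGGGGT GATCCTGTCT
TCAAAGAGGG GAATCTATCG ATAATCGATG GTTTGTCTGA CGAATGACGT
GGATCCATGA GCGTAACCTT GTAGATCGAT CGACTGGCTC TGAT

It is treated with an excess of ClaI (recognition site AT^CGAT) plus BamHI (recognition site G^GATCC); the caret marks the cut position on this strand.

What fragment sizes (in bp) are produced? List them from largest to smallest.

ClaI sites (ATCGAT) start at positions 17, 67, 74, 125.
ClaI cuts after base 2 of each site, so after positions 18, 68, 75, 126.
BamHI sites (GGATCC) start at positions 30, 101.
BamHI cuts after the first base of each site, so after positions 30, 101.
Combined cut positions: 18, 30, 68, 75, 101, 126.
Linear molecule, 6 cuts → 7 fragments:
  1–18 → 18 bp
  19–30 → 12 bp
  31–68 → 38 bp
  69–75 → 7 bp
  76–101 → 26 bp
  102–126 → 25 bp
  127–144 → 18 bp
Sorted largest to smallest: 38, 26, 25, 18, 18, 12, 7 bp.

38, 26, 25, 18, 18, 12, 7 bp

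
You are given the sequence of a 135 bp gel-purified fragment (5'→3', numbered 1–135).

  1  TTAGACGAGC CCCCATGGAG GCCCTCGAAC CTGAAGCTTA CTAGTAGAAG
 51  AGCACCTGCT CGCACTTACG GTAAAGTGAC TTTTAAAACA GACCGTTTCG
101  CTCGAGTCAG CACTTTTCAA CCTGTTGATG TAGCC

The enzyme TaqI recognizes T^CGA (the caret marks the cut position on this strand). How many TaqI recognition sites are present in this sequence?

TCGA occurs starting at positions 25, 102.
TaqI cuts at 2 sites.

2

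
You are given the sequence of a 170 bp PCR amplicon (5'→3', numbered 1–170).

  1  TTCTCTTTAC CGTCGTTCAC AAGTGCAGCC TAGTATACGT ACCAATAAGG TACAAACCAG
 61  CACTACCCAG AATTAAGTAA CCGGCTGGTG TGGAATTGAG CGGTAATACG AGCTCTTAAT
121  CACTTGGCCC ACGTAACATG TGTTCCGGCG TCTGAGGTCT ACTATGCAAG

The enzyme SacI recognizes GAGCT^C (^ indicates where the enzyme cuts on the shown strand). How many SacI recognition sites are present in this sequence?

1

GAGCTC occurs starting at position 110.
SacI cuts at 1 site.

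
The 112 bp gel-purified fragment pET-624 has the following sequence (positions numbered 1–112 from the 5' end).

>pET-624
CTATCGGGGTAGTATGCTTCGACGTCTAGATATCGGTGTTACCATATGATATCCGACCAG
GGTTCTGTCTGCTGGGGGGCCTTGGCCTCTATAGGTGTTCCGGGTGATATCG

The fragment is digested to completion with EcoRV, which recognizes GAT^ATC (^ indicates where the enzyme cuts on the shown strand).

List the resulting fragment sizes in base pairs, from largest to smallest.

EcoRV sites (GATATC) start at positions 29, 48, 106.
EcoRV cuts after base 3 of each site, so after positions 31, 50, 108.
Linear molecule, 3 cuts → 4 fragments:
  1–31 → 31 bp
  32–50 → 19 bp
  51–108 → 58 bp
  109–112 → 4 bp
Sorted largest to smallest: 58, 31, 19, 4 bp.

58, 31, 19, 4 bp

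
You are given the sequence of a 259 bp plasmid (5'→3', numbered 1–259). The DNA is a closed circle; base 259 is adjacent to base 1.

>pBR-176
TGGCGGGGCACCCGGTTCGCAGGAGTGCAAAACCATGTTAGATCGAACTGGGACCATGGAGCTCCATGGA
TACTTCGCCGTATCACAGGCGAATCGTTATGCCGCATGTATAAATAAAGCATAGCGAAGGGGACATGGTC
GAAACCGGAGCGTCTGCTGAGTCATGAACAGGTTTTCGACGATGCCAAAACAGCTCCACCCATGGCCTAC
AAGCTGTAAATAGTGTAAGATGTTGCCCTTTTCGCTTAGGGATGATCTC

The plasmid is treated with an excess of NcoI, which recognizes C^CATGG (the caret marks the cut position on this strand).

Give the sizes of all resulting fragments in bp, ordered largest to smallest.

NcoI sites (CCATGG) start at positions 54, 64, 200.
NcoI cuts after the first base of each site, so after positions 54, 64, 200.
Circular molecule, 3 cuts → 3 fragments:
  55–64 → 10 bp
  65–200 → 136 bp
  201–259 then 1–54 → 59 + 54 = 113 bp
Sorted largest to smallest: 136, 113, 10 bp.

136, 113, 10 bp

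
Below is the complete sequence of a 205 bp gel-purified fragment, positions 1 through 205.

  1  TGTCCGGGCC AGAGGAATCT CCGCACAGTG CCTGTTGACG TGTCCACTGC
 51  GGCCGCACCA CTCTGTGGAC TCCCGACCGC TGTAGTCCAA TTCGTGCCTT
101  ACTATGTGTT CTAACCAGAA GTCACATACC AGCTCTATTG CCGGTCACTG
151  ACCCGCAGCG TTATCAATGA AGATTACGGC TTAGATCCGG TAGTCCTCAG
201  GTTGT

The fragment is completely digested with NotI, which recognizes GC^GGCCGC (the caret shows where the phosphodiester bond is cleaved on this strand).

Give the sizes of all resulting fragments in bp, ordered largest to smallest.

The NotI site (GCGGCCGC) starts at position 49.
NotI cuts after base 2 of each site, so after position 50.
Linear molecule, 1 cut → 2 fragments:
  1–50 → 50 bp
  51–205 → 155 bp
Sorted largest to smallest: 155, 50 bp.

155, 50 bp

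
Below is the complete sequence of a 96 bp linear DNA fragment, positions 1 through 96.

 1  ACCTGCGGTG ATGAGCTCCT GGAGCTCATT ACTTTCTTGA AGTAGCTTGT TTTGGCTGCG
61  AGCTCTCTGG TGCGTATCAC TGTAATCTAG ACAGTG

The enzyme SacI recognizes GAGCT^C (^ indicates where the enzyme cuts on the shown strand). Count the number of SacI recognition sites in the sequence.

GAGCTC occurs starting at positions 13, 22, 60.
SacI cuts at 3 sites.

3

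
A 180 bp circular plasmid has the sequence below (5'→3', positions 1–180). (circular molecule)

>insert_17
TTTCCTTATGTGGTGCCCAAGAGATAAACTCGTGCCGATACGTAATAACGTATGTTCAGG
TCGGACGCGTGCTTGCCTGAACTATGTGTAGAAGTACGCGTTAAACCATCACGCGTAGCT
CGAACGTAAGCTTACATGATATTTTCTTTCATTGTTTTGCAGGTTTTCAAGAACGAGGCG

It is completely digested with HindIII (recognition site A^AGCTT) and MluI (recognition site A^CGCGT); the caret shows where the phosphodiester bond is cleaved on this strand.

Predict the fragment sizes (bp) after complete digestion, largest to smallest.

117, 31, 17, 15 bp

The HindIII site (AAGCTT) starts at position 128.
HindIII cuts after the first base of each site, so after position 128.
MluI sites (ACGCGT) start at positions 65, 96, 111.
MluI cuts after the first base of each site, so after positions 65, 96, 111.
Combined cut positions: 65, 96, 111, 128.
Circular molecule, 4 cuts → 4 fragments:
  66–96 → 31 bp
  97–111 → 15 bp
  112–128 → 17 bp
  129–180 then 1–65 → 52 + 65 = 117 bp
Sorted largest to smallest: 117, 31, 17, 15 bp.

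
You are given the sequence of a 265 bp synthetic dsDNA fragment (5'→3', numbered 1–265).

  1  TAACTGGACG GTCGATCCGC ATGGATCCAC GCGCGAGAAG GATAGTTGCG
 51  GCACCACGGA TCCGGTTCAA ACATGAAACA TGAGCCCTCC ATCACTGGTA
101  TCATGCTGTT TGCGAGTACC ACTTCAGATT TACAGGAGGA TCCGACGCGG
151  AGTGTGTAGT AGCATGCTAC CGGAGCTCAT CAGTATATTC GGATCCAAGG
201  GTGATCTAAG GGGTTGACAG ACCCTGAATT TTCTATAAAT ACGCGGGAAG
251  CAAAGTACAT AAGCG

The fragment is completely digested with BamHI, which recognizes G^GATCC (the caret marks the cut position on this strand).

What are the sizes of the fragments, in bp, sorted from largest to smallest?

BamHI sites (GGATCC) start at positions 23, 58, 138, 191.
BamHI cuts after the first base of each site, so after positions 23, 58, 138, 191.
Linear molecule, 4 cuts → 5 fragments:
  1–23 → 23 bp
  24–58 → 35 bp
  59–138 → 80 bp
  139–191 → 53 bp
  192–265 → 74 bp
Sorted largest to smallest: 80, 74, 53, 35, 23 bp.

80, 74, 53, 35, 23 bp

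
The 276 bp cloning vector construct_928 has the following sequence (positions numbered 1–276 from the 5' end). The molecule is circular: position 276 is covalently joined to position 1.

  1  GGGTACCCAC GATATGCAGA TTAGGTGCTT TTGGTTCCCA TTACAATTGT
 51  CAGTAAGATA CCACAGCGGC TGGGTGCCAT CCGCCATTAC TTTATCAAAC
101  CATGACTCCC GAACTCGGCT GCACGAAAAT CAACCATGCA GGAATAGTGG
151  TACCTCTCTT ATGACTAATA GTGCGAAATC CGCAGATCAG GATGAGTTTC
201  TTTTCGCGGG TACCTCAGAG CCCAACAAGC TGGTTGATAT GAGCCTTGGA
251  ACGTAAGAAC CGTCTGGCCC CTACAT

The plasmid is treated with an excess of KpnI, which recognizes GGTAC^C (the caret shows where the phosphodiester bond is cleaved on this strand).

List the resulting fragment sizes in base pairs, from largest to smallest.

KpnI sites (GGTACC) start at positions 2, 149, 209.
KpnI cuts after base 5 of each site (before the last base), so after positions 6, 153, 213.
Circular molecule, 3 cuts → 3 fragments:
  7–153 → 147 bp
  154–213 → 60 bp
  214–276 then 1–6 → 63 + 6 = 69 bp
Sorted largest to smallest: 147, 69, 60 bp.

147, 69, 60 bp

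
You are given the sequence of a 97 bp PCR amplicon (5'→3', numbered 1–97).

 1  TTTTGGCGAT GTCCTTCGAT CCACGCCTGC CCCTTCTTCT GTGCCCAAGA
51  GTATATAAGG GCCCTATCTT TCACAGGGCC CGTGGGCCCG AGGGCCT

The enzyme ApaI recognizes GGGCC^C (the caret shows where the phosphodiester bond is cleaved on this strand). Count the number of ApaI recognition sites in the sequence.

3

GGGCCC occurs starting at positions 59, 76, 84.
ApaI cuts at 3 sites.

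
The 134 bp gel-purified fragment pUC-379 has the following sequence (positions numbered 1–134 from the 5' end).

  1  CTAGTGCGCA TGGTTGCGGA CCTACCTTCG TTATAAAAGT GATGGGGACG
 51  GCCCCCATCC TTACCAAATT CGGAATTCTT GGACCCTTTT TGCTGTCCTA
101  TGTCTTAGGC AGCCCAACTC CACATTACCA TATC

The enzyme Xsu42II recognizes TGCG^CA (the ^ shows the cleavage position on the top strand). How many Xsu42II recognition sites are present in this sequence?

1

TGCGCA occurs starting at position 5.
Xsu42II cuts at 1 site.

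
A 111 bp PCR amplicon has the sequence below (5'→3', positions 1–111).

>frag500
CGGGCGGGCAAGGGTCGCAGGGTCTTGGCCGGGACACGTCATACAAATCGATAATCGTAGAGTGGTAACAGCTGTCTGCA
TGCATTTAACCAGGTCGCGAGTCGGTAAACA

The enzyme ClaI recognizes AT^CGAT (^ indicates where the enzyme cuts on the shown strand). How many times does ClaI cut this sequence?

1

ATCGAT occurs starting at position 47.
ClaI cuts at 1 site.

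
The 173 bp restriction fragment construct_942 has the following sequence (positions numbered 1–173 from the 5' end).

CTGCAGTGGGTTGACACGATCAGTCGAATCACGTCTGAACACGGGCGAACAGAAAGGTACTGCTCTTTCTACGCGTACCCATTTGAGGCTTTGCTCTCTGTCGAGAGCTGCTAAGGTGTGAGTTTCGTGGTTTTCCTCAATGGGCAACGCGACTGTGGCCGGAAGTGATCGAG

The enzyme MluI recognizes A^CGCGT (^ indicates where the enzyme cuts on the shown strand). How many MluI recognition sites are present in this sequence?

1

ACGCGT occurs starting at position 71.
MluI cuts at 1 site.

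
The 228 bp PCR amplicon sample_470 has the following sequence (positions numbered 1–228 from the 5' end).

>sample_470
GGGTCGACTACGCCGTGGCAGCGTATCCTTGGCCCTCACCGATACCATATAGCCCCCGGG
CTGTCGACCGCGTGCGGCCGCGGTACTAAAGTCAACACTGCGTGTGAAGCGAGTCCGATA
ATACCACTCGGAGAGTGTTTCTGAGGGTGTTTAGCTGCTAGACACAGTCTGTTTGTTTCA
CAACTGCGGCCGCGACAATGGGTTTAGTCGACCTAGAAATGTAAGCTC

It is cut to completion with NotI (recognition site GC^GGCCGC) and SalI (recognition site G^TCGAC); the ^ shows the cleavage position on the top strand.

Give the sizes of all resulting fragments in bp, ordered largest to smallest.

NotI sites (GCGGCCGC) start at positions 74, 186.
NotI cuts after base 2 of each site, so after positions 75, 187.
SalI sites (GTCGAC) start at positions 3, 63, 207.
SalI cuts after the first base of each site, so after positions 3, 63, 207.
Combined cut positions: 3, 63, 75, 187, 207.
Linear molecule, 5 cuts → 6 fragments:
  1–3 → 3 bp
  4–63 → 60 bp
  64–75 → 12 bp
  76–187 → 112 bp
  188–207 → 20 bp
  208–228 → 21 bp
Sorted largest to smallest: 112, 60, 21, 20, 12, 3 bp.

112, 60, 21, 20, 12, 3 bp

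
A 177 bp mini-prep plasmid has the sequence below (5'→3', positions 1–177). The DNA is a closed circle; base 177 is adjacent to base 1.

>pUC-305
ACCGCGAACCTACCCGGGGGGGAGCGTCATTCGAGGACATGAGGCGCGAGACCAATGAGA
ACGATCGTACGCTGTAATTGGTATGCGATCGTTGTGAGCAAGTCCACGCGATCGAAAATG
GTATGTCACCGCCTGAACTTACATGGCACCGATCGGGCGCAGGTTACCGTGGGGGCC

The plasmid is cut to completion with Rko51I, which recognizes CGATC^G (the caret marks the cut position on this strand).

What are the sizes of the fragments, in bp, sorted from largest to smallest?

Rko51I sites (CGATCG) start at positions 62, 86, 109, 150.
Rko51I cuts after base 5 of each site (before the last base), so after positions 66, 90, 113, 154.
Circular molecule, 4 cuts → 4 fragments:
  67–90 → 24 bp
  91–113 → 23 bp
  114–154 → 41 bp
  155–177 then 1–66 → 23 + 66 = 89 bp
Sorted largest to smallest: 89, 41, 24, 23 bp.

89, 41, 24, 23 bp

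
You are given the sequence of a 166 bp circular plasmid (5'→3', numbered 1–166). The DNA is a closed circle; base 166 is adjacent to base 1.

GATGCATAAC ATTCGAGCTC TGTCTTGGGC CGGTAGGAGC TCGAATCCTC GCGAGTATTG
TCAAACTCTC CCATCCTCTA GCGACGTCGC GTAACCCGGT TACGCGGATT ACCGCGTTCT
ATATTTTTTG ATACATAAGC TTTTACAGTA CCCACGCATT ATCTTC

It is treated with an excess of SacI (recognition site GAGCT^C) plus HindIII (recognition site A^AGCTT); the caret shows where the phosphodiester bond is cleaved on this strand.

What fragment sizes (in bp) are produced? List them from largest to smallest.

SacI sites (GAGCTC) start at positions 15, 37.
SacI cuts after base 5 of each site (before the last base), so after positions 19, 41.
The HindIII site (AAGCTT) starts at position 137.
HindIII cuts after the first base of each site, so after position 137.
Combined cut positions: 19, 41, 137.
Circular molecule, 3 cuts → 3 fragments:
  20–41 → 22 bp
  42–137 → 96 bp
  138–166 then 1–19 → 29 + 19 = 48 bp
Sorted largest to smallest: 96, 48, 22 bp.

96, 48, 22 bp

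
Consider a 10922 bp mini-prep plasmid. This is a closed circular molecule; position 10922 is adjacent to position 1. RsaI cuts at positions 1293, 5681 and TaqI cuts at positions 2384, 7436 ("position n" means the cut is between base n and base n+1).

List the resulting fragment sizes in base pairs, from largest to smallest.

Combined cut positions (sorted): 1293, 2384, 5681, 7436.
Circular molecule, 4 cuts → 4 fragments:
  2384 − 1293 = 1091 bp
  5681 − 2384 = 3297 bp
  7436 − 5681 = 1755 bp
  wrap: 10922 − 7436 + 1293 = 4779 bp
Sorted largest to smallest: 4779, 3297, 1755, 1091 bp.

4779, 3297, 1755, 1091 bp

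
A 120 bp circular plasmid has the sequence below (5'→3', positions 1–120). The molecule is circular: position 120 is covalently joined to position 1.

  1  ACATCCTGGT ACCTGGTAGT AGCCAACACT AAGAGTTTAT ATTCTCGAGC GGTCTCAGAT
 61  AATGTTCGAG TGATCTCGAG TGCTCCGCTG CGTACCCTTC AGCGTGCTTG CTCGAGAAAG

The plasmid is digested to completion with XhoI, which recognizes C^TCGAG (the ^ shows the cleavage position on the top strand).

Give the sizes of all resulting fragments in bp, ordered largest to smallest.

53, 36, 31 bp

XhoI sites (CTCGAG) start at positions 44, 75, 111.
XhoI cuts after the first base of each site, so after positions 44, 75, 111.
Circular molecule, 3 cuts → 3 fragments:
  45–75 → 31 bp
  76–111 → 36 bp
  112–120 then 1–44 → 9 + 44 = 53 bp
Sorted largest to smallest: 53, 36, 31 bp.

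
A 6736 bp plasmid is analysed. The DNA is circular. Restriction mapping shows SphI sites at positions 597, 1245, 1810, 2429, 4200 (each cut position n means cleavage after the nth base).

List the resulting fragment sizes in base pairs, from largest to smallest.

Circular molecule, 5 cuts → 5 fragments:
  1245 − 597 = 648 bp
  1810 − 1245 = 565 bp
  2429 − 1810 = 619 bp
  4200 − 2429 = 1771 bp
  wrap: 6736 − 4200 + 597 = 3133 bp
Sorted largest to smallest: 3133, 1771, 648, 619, 565 bp.

3133, 1771, 648, 619, 565 bp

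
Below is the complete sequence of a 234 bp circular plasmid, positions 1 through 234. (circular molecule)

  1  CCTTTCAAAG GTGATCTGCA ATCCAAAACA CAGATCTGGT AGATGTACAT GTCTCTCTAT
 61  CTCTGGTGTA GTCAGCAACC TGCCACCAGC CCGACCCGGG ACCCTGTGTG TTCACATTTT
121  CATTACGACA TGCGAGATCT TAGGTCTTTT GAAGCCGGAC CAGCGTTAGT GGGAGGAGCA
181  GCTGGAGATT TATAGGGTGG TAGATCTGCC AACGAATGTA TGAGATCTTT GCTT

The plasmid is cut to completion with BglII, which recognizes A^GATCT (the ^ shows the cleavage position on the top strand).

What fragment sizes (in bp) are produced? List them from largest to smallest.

BglII sites (AGATCT) start at positions 32, 135, 202, 223.
BglII cuts after the first base of each site, so after positions 32, 135, 202, 223.
Circular molecule, 4 cuts → 4 fragments:
  33–135 → 103 bp
  136–202 → 67 bp
  203–223 → 21 bp
  224–234 then 1–32 → 11 + 32 = 43 bp
Sorted largest to smallest: 103, 67, 43, 21 bp.

103, 67, 43, 21 bp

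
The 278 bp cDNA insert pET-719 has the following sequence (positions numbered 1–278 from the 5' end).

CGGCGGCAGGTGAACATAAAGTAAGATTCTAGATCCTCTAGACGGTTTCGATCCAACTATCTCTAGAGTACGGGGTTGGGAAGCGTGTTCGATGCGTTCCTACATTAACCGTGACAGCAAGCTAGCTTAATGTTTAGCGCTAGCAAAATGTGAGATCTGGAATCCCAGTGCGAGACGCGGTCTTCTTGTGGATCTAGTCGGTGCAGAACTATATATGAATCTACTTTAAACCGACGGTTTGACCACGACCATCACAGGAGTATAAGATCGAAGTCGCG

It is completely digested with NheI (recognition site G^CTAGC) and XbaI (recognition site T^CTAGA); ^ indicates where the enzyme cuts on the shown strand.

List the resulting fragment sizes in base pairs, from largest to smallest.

139, 59, 28, 25, 18, 9 bp

NheI sites (GCTAGC) start at positions 121, 139.
NheI cuts after the first base of each site, so after positions 121, 139.
XbaI sites (TCTAGA) start at positions 28, 37, 62.
XbaI cuts after the first base of each site, so after positions 28, 37, 62.
Combined cut positions: 28, 37, 62, 121, 139.
Linear molecule, 5 cuts → 6 fragments:
  1–28 → 28 bp
  29–37 → 9 bp
  38–62 → 25 bp
  63–121 → 59 bp
  122–139 → 18 bp
  140–278 → 139 bp
Sorted largest to smallest: 139, 59, 28, 25, 18, 9 bp.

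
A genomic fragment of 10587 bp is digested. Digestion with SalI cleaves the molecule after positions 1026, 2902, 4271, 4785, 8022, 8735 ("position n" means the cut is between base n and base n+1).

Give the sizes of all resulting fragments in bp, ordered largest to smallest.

3237, 1876, 1852, 1369, 1026, 713, 514 bp

Linear molecule, 6 cuts → 7 fragments:
  1026 − 0 = 1026 bp
  2902 − 1026 = 1876 bp
  4271 − 2902 = 1369 bp
  4785 − 4271 = 514 bp
  8022 − 4785 = 3237 bp
  8735 − 8022 = 713 bp
  10587 − 8735 = 1852 bp
Sorted largest to smallest: 3237, 1876, 1852, 1369, 1026, 713, 514 bp.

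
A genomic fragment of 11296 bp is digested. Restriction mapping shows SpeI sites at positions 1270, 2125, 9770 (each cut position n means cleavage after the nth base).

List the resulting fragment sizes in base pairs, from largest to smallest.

7645, 1526, 1270, 855 bp

Linear molecule, 3 cuts → 4 fragments:
  1270 − 0 = 1270 bp
  2125 − 1270 = 855 bp
  9770 − 2125 = 7645 bp
  11296 − 9770 = 1526 bp
Sorted largest to smallest: 7645, 1526, 1270, 855 bp.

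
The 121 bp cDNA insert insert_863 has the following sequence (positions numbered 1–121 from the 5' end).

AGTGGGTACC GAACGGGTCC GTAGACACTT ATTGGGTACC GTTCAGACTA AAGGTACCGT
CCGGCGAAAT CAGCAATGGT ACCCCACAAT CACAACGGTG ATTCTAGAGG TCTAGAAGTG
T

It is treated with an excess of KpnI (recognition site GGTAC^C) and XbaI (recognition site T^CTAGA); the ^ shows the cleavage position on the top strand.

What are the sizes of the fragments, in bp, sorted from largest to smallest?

30, 25, 21, 18, 10, 9, 8 bp

KpnI sites (GGTACC) start at positions 5, 35, 53, 78.
KpnI cuts after base 5 of each site (before the last base), so after positions 9, 39, 57, 82.
XbaI sites (TCTAGA) start at positions 103, 111.
XbaI cuts after the first base of each site, so after positions 103, 111.
Combined cut positions: 9, 39, 57, 82, 103, 111.
Linear molecule, 6 cuts → 7 fragments:
  1–9 → 9 bp
  10–39 → 30 bp
  40–57 → 18 bp
  58–82 → 25 bp
  83–103 → 21 bp
  104–111 → 8 bp
  112–121 → 10 bp
Sorted largest to smallest: 30, 25, 21, 18, 10, 9, 8 bp.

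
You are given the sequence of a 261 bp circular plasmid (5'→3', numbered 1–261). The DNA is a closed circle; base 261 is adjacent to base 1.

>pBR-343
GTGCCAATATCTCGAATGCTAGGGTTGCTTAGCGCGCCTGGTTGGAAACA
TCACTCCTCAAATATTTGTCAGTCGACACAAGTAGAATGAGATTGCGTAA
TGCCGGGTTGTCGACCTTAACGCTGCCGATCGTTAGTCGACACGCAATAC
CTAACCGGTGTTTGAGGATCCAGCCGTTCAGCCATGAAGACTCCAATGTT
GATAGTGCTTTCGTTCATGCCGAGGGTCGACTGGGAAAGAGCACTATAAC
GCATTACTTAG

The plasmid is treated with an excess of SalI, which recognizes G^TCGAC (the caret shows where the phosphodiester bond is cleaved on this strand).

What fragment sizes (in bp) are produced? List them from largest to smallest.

107, 90, 38, 26 bp

SalI sites (GTCGAC) start at positions 72, 110, 136, 226.
SalI cuts after the first base of each site, so after positions 72, 110, 136, 226.
Circular molecule, 4 cuts → 4 fragments:
  73–110 → 38 bp
  111–136 → 26 bp
  137–226 → 90 bp
  227–261 then 1–72 → 35 + 72 = 107 bp
Sorted largest to smallest: 107, 90, 38, 26 bp.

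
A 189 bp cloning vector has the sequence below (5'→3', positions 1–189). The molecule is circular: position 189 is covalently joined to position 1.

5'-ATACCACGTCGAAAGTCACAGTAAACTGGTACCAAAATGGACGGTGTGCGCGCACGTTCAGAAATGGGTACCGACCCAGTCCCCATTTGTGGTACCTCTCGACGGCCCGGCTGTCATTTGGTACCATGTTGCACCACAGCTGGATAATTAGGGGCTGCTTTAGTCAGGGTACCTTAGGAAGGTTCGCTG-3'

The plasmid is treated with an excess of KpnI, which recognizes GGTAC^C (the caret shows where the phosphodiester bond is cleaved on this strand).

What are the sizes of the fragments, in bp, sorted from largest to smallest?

KpnI sites (GGTACC) start at positions 28, 67, 91, 120, 168.
KpnI cuts after base 5 of each site (before the last base), so after positions 32, 71, 95, 124, 172.
Circular molecule, 5 cuts → 5 fragments:
  33–71 → 39 bp
  72–95 → 24 bp
  96–124 → 29 bp
  125–172 → 48 bp
  173–189 then 1–32 → 17 + 32 = 49 bp
Sorted largest to smallest: 49, 48, 39, 29, 24 bp.

49, 48, 39, 29, 24 bp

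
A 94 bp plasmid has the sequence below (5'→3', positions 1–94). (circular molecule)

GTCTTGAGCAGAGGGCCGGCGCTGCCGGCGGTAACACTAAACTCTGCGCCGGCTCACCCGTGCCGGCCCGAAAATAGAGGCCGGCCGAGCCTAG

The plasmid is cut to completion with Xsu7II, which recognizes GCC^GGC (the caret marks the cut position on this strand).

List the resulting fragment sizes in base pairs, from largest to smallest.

29, 24, 18, 14, 9 bp

Xsu7II sites (GCCGGC) start at positions 15, 24, 48, 62, 80.
Xsu7II cuts after base 3 of each site, so after positions 17, 26, 50, 64, 82.
Circular molecule, 5 cuts → 5 fragments:
  18–26 → 9 bp
  27–50 → 24 bp
  51–64 → 14 bp
  65–82 → 18 bp
  83–94 then 1–17 → 12 + 17 = 29 bp
Sorted largest to smallest: 29, 24, 18, 14, 9 bp.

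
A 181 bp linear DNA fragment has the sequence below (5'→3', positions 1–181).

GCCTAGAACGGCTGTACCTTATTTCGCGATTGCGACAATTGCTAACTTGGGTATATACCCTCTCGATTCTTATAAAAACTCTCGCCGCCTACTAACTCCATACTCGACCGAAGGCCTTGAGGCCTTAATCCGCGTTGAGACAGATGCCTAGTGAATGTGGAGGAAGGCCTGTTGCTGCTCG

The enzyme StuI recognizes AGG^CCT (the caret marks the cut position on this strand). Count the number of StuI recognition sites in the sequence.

3

AGGCCT occurs starting at positions 112, 120, 165.
StuI cuts at 3 sites.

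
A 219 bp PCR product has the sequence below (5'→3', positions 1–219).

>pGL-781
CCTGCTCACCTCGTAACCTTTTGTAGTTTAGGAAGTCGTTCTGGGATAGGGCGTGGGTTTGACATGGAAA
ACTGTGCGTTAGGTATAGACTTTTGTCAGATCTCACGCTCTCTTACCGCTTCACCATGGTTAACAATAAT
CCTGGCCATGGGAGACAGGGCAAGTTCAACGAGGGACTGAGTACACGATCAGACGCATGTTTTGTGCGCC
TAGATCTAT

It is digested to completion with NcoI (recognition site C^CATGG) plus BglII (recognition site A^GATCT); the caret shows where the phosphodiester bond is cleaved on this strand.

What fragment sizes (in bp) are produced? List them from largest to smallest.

98, 66, 26, 22, 7 bp

NcoI sites (CCATGG) start at positions 124, 146.
NcoI cuts after the first base of each site, so after positions 124, 146.
BglII sites (AGATCT) start at positions 98, 212.
BglII cuts after the first base of each site, so after positions 98, 212.
Combined cut positions: 98, 124, 146, 212.
Linear molecule, 4 cuts → 5 fragments:
  1–98 → 98 bp
  99–124 → 26 bp
  125–146 → 22 bp
  147–212 → 66 bp
  213–219 → 7 bp
Sorted largest to smallest: 98, 66, 26, 22, 7 bp.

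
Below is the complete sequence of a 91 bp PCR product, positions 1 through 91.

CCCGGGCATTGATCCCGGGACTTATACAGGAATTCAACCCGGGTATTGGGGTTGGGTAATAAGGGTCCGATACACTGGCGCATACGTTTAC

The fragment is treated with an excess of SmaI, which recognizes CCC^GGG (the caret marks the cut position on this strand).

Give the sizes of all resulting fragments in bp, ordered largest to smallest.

SmaI sites (CCCGGG) start at positions 1, 14, 38.
SmaI cuts after base 3 of each site, so after positions 3, 16, 40.
Linear molecule, 3 cuts → 4 fragments:
  1–3 → 3 bp
  4–16 → 13 bp
  17–40 → 24 bp
  41–91 → 51 bp
Sorted largest to smallest: 51, 24, 13, 3 bp.

51, 24, 13, 3 bp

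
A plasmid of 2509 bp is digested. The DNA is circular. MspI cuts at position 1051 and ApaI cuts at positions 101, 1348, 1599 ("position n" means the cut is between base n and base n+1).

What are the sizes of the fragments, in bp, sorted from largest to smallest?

1011, 950, 297, 251 bp

Combined cut positions (sorted): 101, 1051, 1348, 1599.
Circular molecule, 4 cuts → 4 fragments:
  1051 − 101 = 950 bp
  1348 − 1051 = 297 bp
  1599 − 1348 = 251 bp
  wrap: 2509 − 1599 + 101 = 1011 bp
Sorted largest to smallest: 1011, 950, 297, 251 bp.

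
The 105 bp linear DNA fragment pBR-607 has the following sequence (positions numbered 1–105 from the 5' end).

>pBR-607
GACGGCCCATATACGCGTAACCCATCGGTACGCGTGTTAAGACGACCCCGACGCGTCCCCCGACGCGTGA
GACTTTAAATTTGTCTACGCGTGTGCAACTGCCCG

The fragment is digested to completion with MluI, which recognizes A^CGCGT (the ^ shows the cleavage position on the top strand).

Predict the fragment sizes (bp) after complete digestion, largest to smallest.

MluI sites (ACGCGT) start at positions 13, 30, 51, 63, 87.
MluI cuts after the first base of each site, so after positions 13, 30, 51, 63, 87.
Linear molecule, 5 cuts → 6 fragments:
  1–13 → 13 bp
  14–30 → 17 bp
  31–51 → 21 bp
  52–63 → 12 bp
  64–87 → 24 bp
  88–105 → 18 bp
Sorted largest to smallest: 24, 21, 18, 17, 13, 12 bp.

24, 21, 18, 17, 13, 12 bp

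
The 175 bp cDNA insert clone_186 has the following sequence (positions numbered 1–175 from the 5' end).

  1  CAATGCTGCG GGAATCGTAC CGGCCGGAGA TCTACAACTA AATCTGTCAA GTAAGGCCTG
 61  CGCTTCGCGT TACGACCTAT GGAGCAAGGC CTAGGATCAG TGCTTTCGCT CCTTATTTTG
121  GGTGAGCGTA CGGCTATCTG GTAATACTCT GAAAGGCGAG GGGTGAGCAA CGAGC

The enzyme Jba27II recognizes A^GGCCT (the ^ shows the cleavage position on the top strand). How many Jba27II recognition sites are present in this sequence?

2

AGGCCT occurs starting at positions 54, 87.
Jba27II cuts at 2 sites.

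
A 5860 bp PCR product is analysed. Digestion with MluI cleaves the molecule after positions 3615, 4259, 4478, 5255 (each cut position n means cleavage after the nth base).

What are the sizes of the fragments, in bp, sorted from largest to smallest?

Linear molecule, 4 cuts → 5 fragments:
  3615 − 0 = 3615 bp
  4259 − 3615 = 644 bp
  4478 − 4259 = 219 bp
  5255 − 4478 = 777 bp
  5860 − 5255 = 605 bp
Sorted largest to smallest: 3615, 777, 644, 605, 219 bp.

3615, 777, 644, 605, 219 bp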